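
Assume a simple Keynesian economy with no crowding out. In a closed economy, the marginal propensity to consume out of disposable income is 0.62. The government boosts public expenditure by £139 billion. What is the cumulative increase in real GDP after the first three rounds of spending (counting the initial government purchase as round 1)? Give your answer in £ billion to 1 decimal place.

Round 1 adds ΔG = £139 billion; each later round is MPC = 0.62 times the previous.
After 3 rounds: 139 + 86.18 + 53.4316 = ΔG·(1 − c^3)/(1 − c) = 139 × (1 − 0.238328)/0.38 ≈ £278.6 billion.

£278.6 billion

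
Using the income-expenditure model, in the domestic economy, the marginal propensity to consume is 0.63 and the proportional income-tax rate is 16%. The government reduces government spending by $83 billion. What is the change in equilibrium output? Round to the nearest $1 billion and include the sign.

−$176 billion

Government-spending multiplier = 1/(1 − c(1−t)) = 1/(1 − 0.63×0.84) = 1/0.4708 ≈ 2.124.
ΔY = k × ΔG = (−$83 billion) / 0.4708 ≈ −$176 billion.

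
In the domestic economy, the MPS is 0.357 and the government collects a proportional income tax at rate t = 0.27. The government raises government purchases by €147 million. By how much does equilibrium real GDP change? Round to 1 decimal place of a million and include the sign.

+€277.0 million

MPC = 1 − MPS = 1 − 0.357 = 0.643.
Government-spending multiplier = 1/(1 − c(1−t)) = 1/(1 − 0.643×0.73) = 1/0.53061 ≈ 1.885.
ΔY = k × ΔG = (+€147 million) / 0.53061 ≈ +€277 million.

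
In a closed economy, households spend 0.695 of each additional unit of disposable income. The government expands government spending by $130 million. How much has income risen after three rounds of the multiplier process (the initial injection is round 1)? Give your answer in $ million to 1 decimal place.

Round 1 adds ΔG = $130 million; each later round is MPC = 0.695 times the previous.
After 3 rounds: 130 + 90.35 + 62.79325 = ΔG·(1 − c^3)/(1 − c) = 130 × (1 − 0.335702375)/0.305 ≈ $283.1 million.

$283.1 million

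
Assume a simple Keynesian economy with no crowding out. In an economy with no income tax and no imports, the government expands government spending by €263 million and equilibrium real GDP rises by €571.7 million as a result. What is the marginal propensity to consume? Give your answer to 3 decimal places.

0.540

Implied spending multiplier k = ΔY/ΔG = 571.7/263 ≈ 2.1738.
Since k = 1/(1 − MPC), MPC = 1 − 1/k = 1 − ΔG/ΔY = 1 − 263/571.7 ≈ 0.540.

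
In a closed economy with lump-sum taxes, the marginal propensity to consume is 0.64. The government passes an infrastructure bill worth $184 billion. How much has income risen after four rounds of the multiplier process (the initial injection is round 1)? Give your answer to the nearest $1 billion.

Round 1 adds ΔG = $184 billion; each later round is MPC = 0.64 times the previous.
After 4 rounds: 184 + 117.76 + 75.3664 + 48.234496 = ΔG·(1 − c^4)/(1 − c) = 184 × (1 − 0.16777216)/0.36 ≈ $425 billion.

$425 billion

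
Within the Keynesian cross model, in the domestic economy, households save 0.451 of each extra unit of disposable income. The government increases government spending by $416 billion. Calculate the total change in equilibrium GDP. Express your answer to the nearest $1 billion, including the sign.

MPC = 1 − MPS = 1 − 0.451 = 0.549.
Expenditure multiplier = 1/(1 − MPC) = 1/(1 − 0.549) = 1/0.451 ≈ 2.217.
ΔY = k × ΔG = (+$416 billion) / 0.451 ≈ +$922 billion.

+$922 billion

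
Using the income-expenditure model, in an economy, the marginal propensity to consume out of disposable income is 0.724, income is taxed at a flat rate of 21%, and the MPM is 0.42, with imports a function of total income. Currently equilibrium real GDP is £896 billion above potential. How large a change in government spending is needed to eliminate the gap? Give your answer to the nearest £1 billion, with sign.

Spending multiplier = 1/(1 − c(1−t) + m) = 1/(1 − 0.724×0.79 + 0.42) = 1/0.84804 ≈ 1.179.
Need ΔY = −£896 billion, so ΔG = ΔY/k = (−£896 billion) × 0.84804 ≈ −£760 billion.
The government should cut government spending by £760 billion.

−£760 billion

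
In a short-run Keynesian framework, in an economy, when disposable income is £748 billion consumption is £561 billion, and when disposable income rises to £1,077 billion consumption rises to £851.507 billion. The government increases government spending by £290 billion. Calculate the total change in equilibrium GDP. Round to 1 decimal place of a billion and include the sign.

MPC = ΔC/ΔYd = (851.507 − 561)/(1,077 − 748) = 290.507/329 = 0.883.
Spending multiplier = 1/(1 − MPC) = 1/(1 − 0.883) = 1/0.117 ≈ 8.547.
ΔY = k × ΔG = (+£290 billion) / 0.117 ≈ +£2,478.6 billion.

+£2,478.6 billion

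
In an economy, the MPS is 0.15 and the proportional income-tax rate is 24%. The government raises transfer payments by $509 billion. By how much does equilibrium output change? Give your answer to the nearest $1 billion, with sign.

+$1,222 billion

MPC = 1 − MPS = 1 − 0.15 = 0.85.
The transfer change shifts disposable income by +$509 billion, so first-round consumption changes by c·ΔTR = 0.85 × (+$509 billion) = +$432.65 billion.
Expenditure multiplier = 1/(1 − c(1−t)) = 1/(1 − 0.85×0.76) = 1/0.354 ≈ 2.825.
The transfer multiplier is c × k ≈ 2.401, so ΔY = k × (c·ΔTR) = (+$432.65 billion) / 0.354 ≈ +$1,222 billion.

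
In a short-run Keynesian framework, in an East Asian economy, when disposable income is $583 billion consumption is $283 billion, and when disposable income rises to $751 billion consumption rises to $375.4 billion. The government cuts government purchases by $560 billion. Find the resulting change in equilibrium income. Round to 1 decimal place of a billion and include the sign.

MPC = ΔC/ΔYd = (375.4 − 283)/(751 − 583) = 92.4/168 = 0.55.
Government-spending multiplier = 1/(1 − MPC) = 1/(1 − 0.55) = 1/0.45 ≈ 2.222.
ΔY = k × ΔG = (−$560 billion) / 0.45 ≈ −$1,244.4 billion.

−$1,244.4 billion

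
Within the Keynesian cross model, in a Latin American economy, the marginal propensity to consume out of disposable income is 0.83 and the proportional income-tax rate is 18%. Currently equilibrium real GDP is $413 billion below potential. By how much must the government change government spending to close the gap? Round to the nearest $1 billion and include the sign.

+$132 billion

Spending multiplier = 1/(1 − c(1−t)) = 1/(1 − 0.83×0.82) = 1/0.3194 ≈ 3.131.
Need ΔY = +$413 billion, so ΔG = ΔY/k = (+$413 billion) × 0.3194 ≈ +$132 billion.
The government should increase government spending by $132 billion.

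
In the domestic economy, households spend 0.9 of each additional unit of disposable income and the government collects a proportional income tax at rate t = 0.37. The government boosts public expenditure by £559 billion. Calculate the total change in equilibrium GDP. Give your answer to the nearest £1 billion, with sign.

+£1,291 billion

Spending multiplier = 1/(1 − c(1−t)) = 1/(1 − 0.9×0.63) = 1/0.433 ≈ 2.309.
ΔY = k × ΔG = (+£559 billion) / 0.433 ≈ +£1,291 billion.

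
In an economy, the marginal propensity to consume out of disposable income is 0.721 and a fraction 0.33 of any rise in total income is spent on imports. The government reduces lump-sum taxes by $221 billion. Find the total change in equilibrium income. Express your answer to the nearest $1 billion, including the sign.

+$262 billion

A lump-sum tax change of −$221 billion shifts disposable income by +$221 billion; first-round consumption changes by −c × ΔT = −0.721 × (−$221 billion) = +$159.341 billion.
Expenditure multiplier = 1/(1 − c + m) = 1/(1 − 0.721 + 0.33) = 1/0.609 ≈ 1.642.
The tax multiplier is −c × k ≈ −1.184, so ΔY = k × (−c·ΔT) = (+$159.341 billion) / 0.609 ≈ +$262 billion.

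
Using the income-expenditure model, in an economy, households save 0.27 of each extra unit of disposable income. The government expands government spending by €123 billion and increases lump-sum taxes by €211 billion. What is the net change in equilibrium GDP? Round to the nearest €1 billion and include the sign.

−€115 billion

MPC = 1 − MPS = 1 − 0.27 = 0.73.
Expenditure multiplier = 1/(1 − MPC) = 1/(1 − 0.73) = 1/0.27 ≈ 3.704.
ΔG contributes k·ΔG = (+€123 billion) / 0.27 ≈ +€455.6 billion.
ΔT of +€211 billion changes first-round spending by −c·ΔT = −€154.03 billion, contributing k·(−c·ΔT) = (−€154.03 billion) / 0.27 ≈ −€570.5 billion.
Net ΔY = k(ΔG − c·ΔT) = (−€31.03 billion) / 0.27 ≈ −€115 billion.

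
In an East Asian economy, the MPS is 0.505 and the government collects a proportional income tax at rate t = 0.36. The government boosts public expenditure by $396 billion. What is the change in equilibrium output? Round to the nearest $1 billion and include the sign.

+$580 billion

MPC = 1 − MPS = 1 − 0.505 = 0.495.
Government-spending multiplier = 1/(1 − c(1−t)) = 1/(1 − 0.495×0.64) = 1/0.6832 ≈ 1.464.
ΔY = k × ΔG = (+$396 billion) / 0.6832 ≈ +$580 billion.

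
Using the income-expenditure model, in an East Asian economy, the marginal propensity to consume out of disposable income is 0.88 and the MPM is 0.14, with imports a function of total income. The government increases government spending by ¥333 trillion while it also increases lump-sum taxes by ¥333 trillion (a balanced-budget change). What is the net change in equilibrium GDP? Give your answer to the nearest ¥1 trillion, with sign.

Expenditure multiplier = 1/(1 − c + m) = 1/(1 − 0.88 + 0.14) = 1/0.26 ≈ 3.846.
ΔG contributes k·ΔG = (+¥333 trillion) / 0.26 ≈ +¥1,280.8 trillion.
ΔT of +¥333 trillion changes first-round spending by −c·ΔT = −¥293.04 trillion, contributing k·(−c·ΔT) = (−¥293.04 trillion) / 0.26 ≈ −¥1,127.1 trillion.
Net ΔY = k(ΔG − c·ΔT) = (+¥39.96 trillion) / 0.26 ≈ +¥154 trillion.

+¥154 trillion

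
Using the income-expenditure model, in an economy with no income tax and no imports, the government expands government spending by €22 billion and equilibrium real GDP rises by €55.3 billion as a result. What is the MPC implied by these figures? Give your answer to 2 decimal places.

0.60

Implied spending multiplier k = ΔY/ΔG = 55.3/22 ≈ 2.5136.
Since k = 1/(1 − MPC), MPC = 1 − 1/k = 1 − ΔG/ΔY = 1 − 22/55.3 ≈ 0.60.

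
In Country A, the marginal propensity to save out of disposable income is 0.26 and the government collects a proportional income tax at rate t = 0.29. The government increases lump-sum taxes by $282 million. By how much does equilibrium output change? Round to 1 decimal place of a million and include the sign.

−$439.7 million

MPC = 1 − MPS = 1 − 0.26 = 0.74.
A lump-sum tax change of +$282 million shifts disposable income by −$282 million; first-round consumption changes by −c × ΔT = −0.74 × (+$282 million) = −$208.68 million.
Expenditure multiplier = 1/(1 − c(1−t)) = 1/(1 − 0.74×0.71) = 1/0.4746 ≈ 2.107.
The tax multiplier is −c × k ≈ −1.559, so ΔY = k × (−c·ΔT) = (−$208.68 million) / 0.4746 ≈ −$439.7 million.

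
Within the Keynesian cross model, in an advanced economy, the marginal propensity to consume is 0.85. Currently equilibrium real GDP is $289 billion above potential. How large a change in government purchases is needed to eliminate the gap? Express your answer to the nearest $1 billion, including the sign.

Spending multiplier = 1/(1 − MPC) = 1/(1 − 0.85) = 1/0.15 ≈ 6.667.
Need ΔY = −$289 billion, so ΔG = ΔY/k = (−$289 billion) × 0.15 ≈ −$43 billion.
The government should cut government purchases by $43 billion.

−$43 billion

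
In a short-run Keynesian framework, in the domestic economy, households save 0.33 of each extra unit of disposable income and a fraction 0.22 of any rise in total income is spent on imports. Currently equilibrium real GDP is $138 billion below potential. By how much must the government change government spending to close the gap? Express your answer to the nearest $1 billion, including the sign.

+$76 billion

MPC = 1 − MPS = 1 − 0.33 = 0.67.
Spending multiplier = 1/(1 − c + m) = 1/(1 − 0.67 + 0.22) = 1/0.55 ≈ 1.818.
Need ΔY = +$138 billion, so ΔG = ΔY/k = (+$138 billion) × 0.55 ≈ +$76 billion.
The government should increase government spending by $76 billion.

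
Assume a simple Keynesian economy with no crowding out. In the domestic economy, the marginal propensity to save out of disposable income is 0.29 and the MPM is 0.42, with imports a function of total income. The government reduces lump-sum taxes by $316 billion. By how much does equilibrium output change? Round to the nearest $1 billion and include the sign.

+$316 billion

MPC = 1 − MPS = 1 − 0.29 = 0.71.
A lump-sum tax change of −$316 billion shifts disposable income by +$316 billion; first-round consumption changes by −c × ΔT = −0.71 × (−$316 billion) = +$224.36 billion.
Expenditure multiplier = 1/(1 − c + m) = 1/(1 − 0.71 + 0.42) = 1/0.71 ≈ 1.408.
The tax multiplier is −c × k = −1, so ΔY = k × (−c·ΔT) = (+$224.36 billion) / 0.71 = +$316 billion.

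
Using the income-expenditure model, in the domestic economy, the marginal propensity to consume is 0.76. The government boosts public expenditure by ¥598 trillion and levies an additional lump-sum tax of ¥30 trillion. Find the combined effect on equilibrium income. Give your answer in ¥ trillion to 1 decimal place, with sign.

+¥2,396.7 trillion

Expenditure multiplier = 1/(1 − MPC) = 1/(1 − 0.76) = 1/0.24 ≈ 4.167.
ΔG contributes k·ΔG = (+¥598 trillion) / 0.24 ≈ +¥2,491.7 trillion.
ΔT of +¥30 trillion changes first-round spending by −c·ΔT = −¥22.8 trillion, contributing k·(−c·ΔT) = (−¥22.8 trillion) / 0.24 = −¥95 trillion.
Net ΔY = k(ΔG − c·ΔT) = (+¥575.2 trillion) / 0.24 ≈ +¥2,396.7 trillion.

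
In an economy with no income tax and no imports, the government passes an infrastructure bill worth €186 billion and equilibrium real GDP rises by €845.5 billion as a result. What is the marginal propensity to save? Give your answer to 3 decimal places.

0.220

Implied spending multiplier k = ΔY/ΔG = 845.5/186 ≈ 4.5457.
Since k = 1/(1 − MPC), MPC = 1 − 1/k = 1 − ΔG/ΔY = 1 − 186/845.5 ≈ 0.780.
MPS = 1 − MPC = 0.220.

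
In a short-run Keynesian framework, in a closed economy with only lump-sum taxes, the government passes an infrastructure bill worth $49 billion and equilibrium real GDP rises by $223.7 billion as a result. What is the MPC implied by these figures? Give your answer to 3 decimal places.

Implied spending multiplier k = ΔY/ΔG = 223.7/49 ≈ 4.5653.
Since k = 1/(1 − MPC), MPC = 1 − 1/k = 1 − ΔG/ΔY = 1 − 49/223.7 ≈ 0.781.

0.781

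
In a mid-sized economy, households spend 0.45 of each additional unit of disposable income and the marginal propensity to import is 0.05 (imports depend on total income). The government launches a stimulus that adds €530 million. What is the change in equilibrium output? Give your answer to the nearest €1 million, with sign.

+€883 million

Government-spending multiplier = 1/(1 − c + m) = 1/(1 − 0.45 + 0.05) = 1/0.6 ≈ 1.667.
ΔY = k × ΔG = (+€530 million) / 0.6 ≈ +€883 million.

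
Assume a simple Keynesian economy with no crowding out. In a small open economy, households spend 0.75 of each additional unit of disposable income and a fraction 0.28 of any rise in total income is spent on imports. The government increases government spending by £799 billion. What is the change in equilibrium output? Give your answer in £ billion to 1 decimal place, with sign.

Spending multiplier = 1/(1 − c + m) = 1/(1 − 0.75 + 0.28) = 1/0.53 ≈ 1.887.
ΔY = k × ΔG = (+£799 billion) / 0.53 ≈ +£1,507.5 billion.

+£1,507.5 billion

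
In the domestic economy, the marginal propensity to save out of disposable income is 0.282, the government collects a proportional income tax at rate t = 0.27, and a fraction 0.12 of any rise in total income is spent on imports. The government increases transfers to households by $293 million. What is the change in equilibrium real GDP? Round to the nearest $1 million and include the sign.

+$353 million

MPC = 1 − MPS = 1 − 0.282 = 0.718.
The transfer change shifts disposable income by +$293 million, so first-round consumption changes by c·ΔTR = 0.718 × (+$293 million) = +$210.374 million.
Expenditure multiplier = 1/(1 − c(1−t) + m) = 1/(1 − 0.718×0.73 + 0.12) = 1/0.59586 ≈ 1.678.
The transfer multiplier is c × k ≈ 1.205, so ΔY = k × (c·ΔTR) = (+$210.374 million) / 0.59586 ≈ +$353 million.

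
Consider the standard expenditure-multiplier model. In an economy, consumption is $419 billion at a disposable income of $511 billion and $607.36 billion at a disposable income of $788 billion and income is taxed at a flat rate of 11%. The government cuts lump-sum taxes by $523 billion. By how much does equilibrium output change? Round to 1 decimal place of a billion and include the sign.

+$900.8 billion

MPC = ΔC/ΔYd = (607.36 − 419)/(788 − 511) = 188.36/277 = 0.68.
A lump-sum tax change of −$523 billion shifts disposable income by +$523 billion; first-round consumption changes by −c × ΔT = −0.68 × (−$523 billion) = +$355.64 billion.
Expenditure multiplier = 1/(1 − c(1−t)) = 1/(1 − 0.68×0.89) = 1/0.3948 ≈ 2.533.
The tax multiplier is −c × k ≈ −1.722, so ΔY = k × (−c·ΔT) = (+$355.64 billion) / 0.3948 ≈ +$900.8 billion.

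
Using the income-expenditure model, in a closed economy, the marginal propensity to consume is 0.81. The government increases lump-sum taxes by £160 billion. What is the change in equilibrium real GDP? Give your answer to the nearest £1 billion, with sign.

A lump-sum tax change of +£160 billion shifts disposable income by −£160 billion; first-round consumption changes by −c × ΔT = −0.81 × (+£160 billion) = −£129.6 billion.
Expenditure multiplier = 1/(1 − MPC) = 1/(1 − 0.81) = 1/0.19 ≈ 5.263.
The tax multiplier is −c × k ≈ −4.263, so ΔY = k × (−c·ΔT) = (−£129.6 billion) / 0.19 ≈ −£682 billion.

−£682 billion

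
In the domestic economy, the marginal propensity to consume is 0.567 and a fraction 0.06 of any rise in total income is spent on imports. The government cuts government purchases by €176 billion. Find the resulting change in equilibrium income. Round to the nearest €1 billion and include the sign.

Spending multiplier = 1/(1 − c + m) = 1/(1 − 0.567 + 0.06) = 1/0.493 ≈ 2.028.
ΔY = k × ΔG = (−€176 billion) / 0.493 ≈ −€357 billion.

−€357 billion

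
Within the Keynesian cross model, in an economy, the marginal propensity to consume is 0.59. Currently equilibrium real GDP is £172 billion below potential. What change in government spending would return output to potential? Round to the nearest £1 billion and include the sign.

Spending multiplier = 1/(1 − MPC) = 1/(1 − 0.59) = 1/0.41 ≈ 2.439.
Need ΔY = +£172 billion, so ΔG = ΔY/k = (+£172 billion) × 0.41 ≈ +£71 billion.
The government should increase government spending by £71 billion.

+£71 billion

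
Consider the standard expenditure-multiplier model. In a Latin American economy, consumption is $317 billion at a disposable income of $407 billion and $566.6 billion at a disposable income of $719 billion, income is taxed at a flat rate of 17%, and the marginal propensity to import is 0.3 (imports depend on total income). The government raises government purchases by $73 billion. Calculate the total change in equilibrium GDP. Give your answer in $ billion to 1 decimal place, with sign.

MPC = ΔC/ΔYd = (566.6 − 317)/(719 − 407) = 249.6/312 = 0.8.
Government-spending multiplier = 1/(1 − c(1−t) + m) = 1/(1 − 0.8×0.83 + 0.3) = 1/0.636 ≈ 1.572.
ΔY = k × ΔG = (+$73 billion) / 0.636 ≈ +$114.8 billion.

+$114.8 billion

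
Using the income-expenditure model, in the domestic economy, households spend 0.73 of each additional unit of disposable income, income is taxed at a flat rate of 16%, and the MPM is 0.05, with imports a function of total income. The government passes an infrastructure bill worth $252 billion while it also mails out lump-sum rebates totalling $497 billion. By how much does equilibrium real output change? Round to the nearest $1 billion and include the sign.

+$1,408 billion

Expenditure multiplier = 1/(1 − c(1−t) + m) = 1/(1 − 0.73×0.84 + 0.05) = 1/0.4368 ≈ 2.289.
ΔG contributes k·ΔG = (+$252 billion) / 0.4368 ≈ +$576.9 billion.
ΔT of −$497 billion changes first-round spending by −c·ΔT = +$362.81 billion, contributing k·(−c·ΔT) = (+$362.81 billion) / 0.4368 ≈ +$830.6 billion.
Net ΔY = k(ΔG − c·ΔT) = (+$614.81 billion) / 0.4368 ≈ +$1,408 billion.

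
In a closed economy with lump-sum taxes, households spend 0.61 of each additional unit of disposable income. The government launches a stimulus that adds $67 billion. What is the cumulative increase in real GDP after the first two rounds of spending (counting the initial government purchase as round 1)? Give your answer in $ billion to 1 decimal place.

$107.9 billion

Round 1 adds ΔG = $67 billion; each later round is MPC = 0.61 times the previous.
After 2 rounds: 67 + 40.87 = ΔG·(1 − c^2)/(1 − c) = 67 × (1 − 0.3721)/0.39 ≈ $107.9 billion.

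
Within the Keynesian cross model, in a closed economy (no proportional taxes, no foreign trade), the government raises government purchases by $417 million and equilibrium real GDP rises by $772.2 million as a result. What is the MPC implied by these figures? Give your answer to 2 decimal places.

Implied spending multiplier k = ΔY/ΔG = 772.2/417 ≈ 1.8518.
Since k = 1/(1 − MPC), MPC = 1 − 1/k = 1 − ΔG/ΔY = 1 − 417/772.2 ≈ 0.46.

0.46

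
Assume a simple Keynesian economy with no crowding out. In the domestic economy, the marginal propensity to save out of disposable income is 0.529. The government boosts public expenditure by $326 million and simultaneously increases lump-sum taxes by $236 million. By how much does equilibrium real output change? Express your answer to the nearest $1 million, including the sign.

+$406 million

MPC = 1 − MPS = 1 − 0.529 = 0.471.
Expenditure multiplier = 1/(1 − MPC) = 1/(1 − 0.471) = 1/0.529 ≈ 1.89.
ΔG contributes k·ΔG = (+$326 million) / 0.529 ≈ +$616.3 million.
ΔT of +$236 million changes first-round spending by −c·ΔT = −$111.156 million, contributing k·(−c·ΔT) = (−$111.156 million) / 0.529 ≈ −$210.1 million.
Net ΔY = k(ΔG − c·ΔT) = (+$214.844 million) / 0.529 ≈ +$406 million.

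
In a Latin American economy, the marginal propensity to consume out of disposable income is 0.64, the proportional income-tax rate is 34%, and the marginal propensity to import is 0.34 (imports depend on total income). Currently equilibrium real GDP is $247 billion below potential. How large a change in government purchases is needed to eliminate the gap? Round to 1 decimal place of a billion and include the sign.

Spending multiplier = 1/(1 − c(1−t) + m) = 1/(1 − 0.64×0.66 + 0.34) = 1/0.9176 ≈ 1.09.
Need ΔY = +$247 billion, so ΔG = ΔY/k = (+$247 billion) × 0.9176 ≈ +$226.6 billion.
The government should increase government purchases by $226.6 billion.

+$226.6 billion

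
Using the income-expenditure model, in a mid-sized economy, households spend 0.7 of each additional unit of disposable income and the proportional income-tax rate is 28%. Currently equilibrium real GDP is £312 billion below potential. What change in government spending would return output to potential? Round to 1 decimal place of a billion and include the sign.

+£154.8 billion

Spending multiplier = 1/(1 − c(1−t)) = 1/(1 − 0.7×0.72) = 1/0.496 ≈ 2.016.
Need ΔY = +£312 billion, so ΔG = ΔY/k = (+£312 billion) × 0.496 ≈ +£154.8 billion.
The government should increase government spending by £154.8 billion.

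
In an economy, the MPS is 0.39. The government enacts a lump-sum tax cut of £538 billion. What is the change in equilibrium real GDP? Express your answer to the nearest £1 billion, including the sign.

+£841 billion

MPC = 1 − MPS = 1 − 0.39 = 0.61.
A lump-sum tax change of −£538 billion shifts disposable income by +£538 billion; first-round consumption changes by −c × ΔT = −0.61 × (−£538 billion) = +£328.18 billion.
Expenditure multiplier = 1/(1 − MPC) = 1/(1 − 0.61) = 1/0.39 ≈ 2.564.
The tax multiplier is −c × k ≈ −1.564, so ΔY = k × (−c·ΔT) = (+£328.18 billion) / 0.39 ≈ +£841 billion.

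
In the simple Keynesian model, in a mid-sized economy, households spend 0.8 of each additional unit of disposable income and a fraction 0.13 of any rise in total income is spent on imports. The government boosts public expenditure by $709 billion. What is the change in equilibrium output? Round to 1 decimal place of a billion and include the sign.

+$2,148.5 billion

Government-spending multiplier = 1/(1 − c + m) = 1/(1 − 0.8 + 0.13) = 1/0.33 ≈ 3.03.
ΔY = k × ΔG = (+$709 billion) / 0.33 ≈ +$2,148.5 billion.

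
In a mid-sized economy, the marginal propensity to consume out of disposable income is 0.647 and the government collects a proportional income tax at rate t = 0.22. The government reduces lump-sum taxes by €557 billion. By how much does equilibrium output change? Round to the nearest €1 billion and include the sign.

+€728 billion

A lump-sum tax change of −€557 billion shifts disposable income by +€557 billion; first-round consumption changes by −c × ΔT = −0.647 × (−€557 billion) = +€360.379 billion.
Expenditure multiplier = 1/(1 − c(1−t)) = 1/(1 − 0.647×0.78) = 1/0.49534 ≈ 2.019.
The tax multiplier is −c × k ≈ −1.306, so ΔY = k × (−c·ΔT) = (+€360.379 billion) / 0.49534 ≈ +€728 billion.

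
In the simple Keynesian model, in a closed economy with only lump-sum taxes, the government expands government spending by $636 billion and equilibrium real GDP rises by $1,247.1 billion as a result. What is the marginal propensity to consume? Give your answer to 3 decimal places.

0.490

Implied spending multiplier k = ΔY/ΔG = 1,247.1/636 ≈ 1.9608.
Since k = 1/(1 − MPC), MPC = 1 − 1/k = 1 − ΔG/ΔY = 1 − 636/1,247.1 ≈ 0.490.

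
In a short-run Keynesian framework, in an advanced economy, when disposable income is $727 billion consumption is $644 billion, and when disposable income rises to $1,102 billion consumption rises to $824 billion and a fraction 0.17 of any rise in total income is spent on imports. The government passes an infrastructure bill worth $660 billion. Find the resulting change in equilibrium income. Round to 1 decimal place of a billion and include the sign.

MPC = ΔC/ΔYd = (824 − 644)/(1,102 − 727) = 180/375 = 0.48.
Spending multiplier = 1/(1 − c + m) = 1/(1 − 0.48 + 0.17) = 1/0.69 ≈ 1.449.
ΔY = k × ΔG = (+$660 billion) / 0.69 ≈ +$956.5 billion.

+$956.5 billion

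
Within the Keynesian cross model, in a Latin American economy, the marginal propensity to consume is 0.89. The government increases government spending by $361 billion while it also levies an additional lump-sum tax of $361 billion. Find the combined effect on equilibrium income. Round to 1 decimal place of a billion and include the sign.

Expenditure multiplier = 1/(1 − MPC) = 1/(1 − 0.89) = 1/0.11 ≈ 9.091.
ΔG contributes k·ΔG = (+$361 billion) / 0.11 ≈ +$3,281.8 billion.
ΔT of +$361 billion changes first-round spending by −c·ΔT = −$321.29 billion, contributing k·(−c·ΔT) = (−$321.29 billion) / 0.11 ≈ −$2,920.8 billion.
With ΔG = ΔT and no other leakages, the balanced-budget multiplier is 1, so ΔY = ΔG = +$361 billion.

+$361.0 billion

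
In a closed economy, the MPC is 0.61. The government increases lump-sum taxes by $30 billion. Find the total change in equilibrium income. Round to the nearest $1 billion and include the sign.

−$47 billion

A lump-sum tax change of +$30 billion shifts disposable income by −$30 billion; first-round consumption changes by −c × ΔT = −0.61 × (+$30 billion) = −$18.3 billion.
Expenditure multiplier = 1/(1 − MPC) = 1/(1 − 0.61) = 1/0.39 ≈ 2.564.
The tax multiplier is −c × k ≈ −1.564, so ΔY = k × (−c·ΔT) = (−$18.3 billion) / 0.39 ≈ −$47 billion.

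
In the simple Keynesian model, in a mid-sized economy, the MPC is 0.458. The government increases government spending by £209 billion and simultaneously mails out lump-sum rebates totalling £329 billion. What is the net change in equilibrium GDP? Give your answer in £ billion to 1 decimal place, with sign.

Expenditure multiplier = 1/(1 − MPC) = 1/(1 − 0.458) = 1/0.542 ≈ 1.845.
ΔG contributes k·ΔG = (+£209 billion) / 0.542 ≈ +£385.6 billion.
ΔT of −£329 billion changes first-round spending by −c·ΔT = +£150.682 billion, contributing k·(−c·ΔT) = (+£150.682 billion) / 0.542 ≈ +£278 billion.
Net ΔY = k(ΔG − c·ΔT) = (+£359.682 billion) / 0.542 ≈ +£663.6 billion.

+£663.6 billion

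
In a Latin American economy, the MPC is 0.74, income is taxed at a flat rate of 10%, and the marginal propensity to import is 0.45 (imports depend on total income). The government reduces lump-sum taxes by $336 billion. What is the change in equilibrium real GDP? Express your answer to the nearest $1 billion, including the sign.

A lump-sum tax change of −$336 billion shifts disposable income by +$336 billion; first-round consumption changes by −c × ΔT = −0.74 × (−$336 billion) = +$248.64 billion.
Expenditure multiplier = 1/(1 − c(1−t) + m) = 1/(1 − 0.74×0.9 + 0.45) = 1/0.784 ≈ 1.276.
The tax multiplier is −c × k ≈ −0.944, so ΔY = k × (−c·ΔT) = (+$248.64 billion) / 0.784 ≈ +$317 billion.

+$317 billion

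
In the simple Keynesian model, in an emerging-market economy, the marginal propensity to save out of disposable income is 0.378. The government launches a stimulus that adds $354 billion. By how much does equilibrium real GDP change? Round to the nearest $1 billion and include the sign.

+$937 billion

MPC = 1 − MPS = 1 − 0.378 = 0.622.
Government-spending multiplier = 1/(1 − MPC) = 1/(1 − 0.622) = 1/0.378 ≈ 2.646.
ΔY = k × ΔG = (+$354 billion) / 0.378 ≈ +$937 billion.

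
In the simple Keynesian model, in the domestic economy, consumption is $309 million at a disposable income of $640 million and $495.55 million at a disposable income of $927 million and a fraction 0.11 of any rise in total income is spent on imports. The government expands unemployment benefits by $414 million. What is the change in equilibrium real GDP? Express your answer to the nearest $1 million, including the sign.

+$585 million

MPC = ΔC/ΔYd = (495.55 − 309)/(927 − 640) = 186.55/287 = 0.65.
The transfer change shifts disposable income by +$414 million, so first-round consumption changes by c·ΔTR = 0.65 × (+$414 million) = +$269.1 million.
Expenditure multiplier = 1/(1 − c + m) = 1/(1 − 0.65 + 0.11) = 1/0.46 ≈ 2.174.
The transfer multiplier is c × k ≈ 1.413, so ΔY = k × (c·ΔTR) = (+$269.1 million) / 0.46 = +$585 million.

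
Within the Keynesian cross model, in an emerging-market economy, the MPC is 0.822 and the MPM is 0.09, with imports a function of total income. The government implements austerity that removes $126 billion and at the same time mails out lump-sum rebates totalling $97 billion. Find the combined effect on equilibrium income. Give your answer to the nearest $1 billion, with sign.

−$173 billion

Expenditure multiplier = 1/(1 − c + m) = 1/(1 − 0.822 + 0.09) = 1/0.268 ≈ 3.731.
ΔG contributes k·ΔG = (−$126 billion) / 0.268 ≈ −$470.1 billion.
ΔT of −$97 billion changes first-round spending by −c·ΔT = +$79.734 billion, contributing k·(−c·ΔT) = (+$79.734 billion) / 0.268 ≈ +$297.5 billion.
Net ΔY = k(ΔG − c·ΔT) = (−$46.266 billion) / 0.268 ≈ −$173 billion.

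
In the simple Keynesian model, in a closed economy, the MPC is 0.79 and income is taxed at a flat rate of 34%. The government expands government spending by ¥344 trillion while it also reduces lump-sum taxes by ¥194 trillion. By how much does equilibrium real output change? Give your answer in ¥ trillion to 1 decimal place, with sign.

+¥1,039.0 trillion

Expenditure multiplier = 1/(1 − c(1−t)) = 1/(1 − 0.79×0.66) = 1/0.4786 ≈ 2.089.
ΔG contributes k·ΔG = (+¥344 trillion) / 0.4786 ≈ +¥718.8 trillion.
ΔT of −¥194 trillion changes first-round spending by −c·ΔT = +¥153.26 trillion, contributing k·(−c·ΔT) = (+¥153.26 trillion) / 0.4786 ≈ +¥320.2 trillion.
Net ΔY = k(ΔG − c·ΔT) = (+¥497.26 trillion) / 0.4786 ≈ +¥1,039 trillion.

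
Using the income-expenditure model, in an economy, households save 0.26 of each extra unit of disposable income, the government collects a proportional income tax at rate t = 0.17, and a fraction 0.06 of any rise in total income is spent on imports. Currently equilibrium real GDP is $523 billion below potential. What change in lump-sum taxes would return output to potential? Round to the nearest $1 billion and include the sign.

−$315 billion

MPC = 1 − MPS = 1 − 0.26 = 0.74.
Spending multiplier = 1/(1 − c(1−t) + m) = 1/(1 − 0.74×0.83 + 0.06) = 1/0.4458 ≈ 2.243.
Tax multiplier = −c·k = −0.74/0.4458 ≈ −1.66. Need ΔY = +$523 billion, so ΔT = ΔY/(−c·k) = −(+$523 billion) × 0.4458 / 0.74 ≈ −$315 billion.
The government should cut lump-sum taxes by $315 billion.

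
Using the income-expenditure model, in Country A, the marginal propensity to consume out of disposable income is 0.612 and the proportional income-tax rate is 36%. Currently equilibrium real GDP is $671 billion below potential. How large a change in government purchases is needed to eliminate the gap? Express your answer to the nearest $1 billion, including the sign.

Spending multiplier = 1/(1 − c(1−t)) = 1/(1 − 0.612×0.64) = 1/0.60832 ≈ 1.644.
Need ΔY = +$671 billion, so ΔG = ΔY/k = (+$671 billion) × 0.60832 ≈ +$408 billion.
The government should increase government purchases by $408 billion.

+$408 billion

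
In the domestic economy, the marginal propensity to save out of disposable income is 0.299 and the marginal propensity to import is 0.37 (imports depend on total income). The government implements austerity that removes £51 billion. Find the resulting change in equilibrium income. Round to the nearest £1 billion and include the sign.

−£76 billion

MPC = 1 − MPS = 1 − 0.299 = 0.701.
Expenditure multiplier = 1/(1 − c + m) = 1/(1 − 0.701 + 0.37) = 1/0.669 ≈ 1.495.
ΔY = k × ΔG = (−£51 billion) / 0.669 ≈ −£76 billion.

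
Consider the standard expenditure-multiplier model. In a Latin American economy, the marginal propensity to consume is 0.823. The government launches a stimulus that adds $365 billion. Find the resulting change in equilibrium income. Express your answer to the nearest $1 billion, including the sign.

+$2,062 billion

Spending multiplier = 1/(1 − MPC) = 1/(1 − 0.823) = 1/0.177 ≈ 5.65.
ΔY = k × ΔG = (+$365 billion) / 0.177 ≈ +$2,062 billion.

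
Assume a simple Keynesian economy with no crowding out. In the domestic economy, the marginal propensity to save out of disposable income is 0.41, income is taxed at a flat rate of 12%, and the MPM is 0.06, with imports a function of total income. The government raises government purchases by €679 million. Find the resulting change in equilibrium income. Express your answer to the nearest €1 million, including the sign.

MPC = 1 − MPS = 1 − 0.41 = 0.59.
Spending multiplier = 1/(1 − c(1−t) + m) = 1/(1 − 0.59×0.88 + 0.06) = 1/0.5408 ≈ 1.849.
ΔY = k × ΔG = (+€679 million) / 0.5408 ≈ +€1,256 million.

+€1,256 million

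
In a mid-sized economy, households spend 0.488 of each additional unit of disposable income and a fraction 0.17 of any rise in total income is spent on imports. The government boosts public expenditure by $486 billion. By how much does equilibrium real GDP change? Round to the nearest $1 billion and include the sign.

Expenditure multiplier = 1/(1 − c + m) = 1/(1 − 0.488 + 0.17) = 1/0.682 ≈ 1.466.
ΔY = k × ΔG = (+$486 billion) / 0.682 ≈ +$713 billion.

+$713 billion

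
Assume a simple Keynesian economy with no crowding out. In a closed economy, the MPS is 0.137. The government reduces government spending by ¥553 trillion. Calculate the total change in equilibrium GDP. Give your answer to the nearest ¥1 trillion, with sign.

−¥4,036 trillion

MPC = 1 − MPS = 1 − 0.137 = 0.863.
Expenditure multiplier = 1/(1 − MPC) = 1/(1 − 0.863) = 1/0.137 ≈ 7.299.
ΔY = k × ΔG = (−¥553 trillion) / 0.137 ≈ −¥4,036 trillion.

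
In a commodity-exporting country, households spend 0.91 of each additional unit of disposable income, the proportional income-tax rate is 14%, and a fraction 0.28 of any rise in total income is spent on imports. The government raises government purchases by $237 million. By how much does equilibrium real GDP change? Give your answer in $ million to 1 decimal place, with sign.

Spending multiplier = 1/(1 − c(1−t) + m) = 1/(1 − 0.91×0.86 + 0.28) = 1/0.4974 ≈ 2.01.
ΔY = k × ΔG = (+$237 million) / 0.4974 ≈ +$476.5 million.

+$476.5 million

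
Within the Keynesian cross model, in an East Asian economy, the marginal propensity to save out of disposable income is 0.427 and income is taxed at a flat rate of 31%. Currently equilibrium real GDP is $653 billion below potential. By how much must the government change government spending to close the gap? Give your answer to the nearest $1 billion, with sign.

+$395 billion

MPC = 1 − MPS = 1 − 0.427 = 0.573.
Spending multiplier = 1/(1 − c(1−t)) = 1/(1 − 0.573×0.69) = 1/0.60463 ≈ 1.654.
Need ΔY = +$653 billion, so ΔG = ΔY/k = (+$653 billion) × 0.60463 ≈ +$395 billion.
The government should increase government spending by $395 billion.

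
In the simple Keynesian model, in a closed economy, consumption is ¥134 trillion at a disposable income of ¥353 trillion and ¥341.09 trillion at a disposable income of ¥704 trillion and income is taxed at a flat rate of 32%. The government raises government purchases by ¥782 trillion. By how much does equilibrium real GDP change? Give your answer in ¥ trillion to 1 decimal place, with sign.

+¥1,305.9 trillion

MPC = ΔC/ΔYd = (341.09 − 134)/(704 − 353) = 207.09/351 = 0.59.
Expenditure multiplier = 1/(1 − c(1−t)) = 1/(1 − 0.59×0.68) = 1/0.5988 ≈ 1.67.
ΔY = k × ΔG = (+¥782 trillion) / 0.5988 ≈ +¥1,305.9 trillion.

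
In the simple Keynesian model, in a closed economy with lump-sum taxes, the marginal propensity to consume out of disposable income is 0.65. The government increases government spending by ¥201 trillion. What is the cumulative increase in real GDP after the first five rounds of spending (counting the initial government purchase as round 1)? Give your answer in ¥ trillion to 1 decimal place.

¥507.7 trillion

Round 1 adds ΔG = ¥201 trillion; each later round is MPC = 0.65 times the previous.
After 5 rounds: 201 + 130.65 + 84.9225 + 55.199625 + 35.87975625 = ΔG·(1 − c^5)/(1 − c) = 201 × (1 − 0.1160290625)/0.35 ≈ ¥507.7 trillion.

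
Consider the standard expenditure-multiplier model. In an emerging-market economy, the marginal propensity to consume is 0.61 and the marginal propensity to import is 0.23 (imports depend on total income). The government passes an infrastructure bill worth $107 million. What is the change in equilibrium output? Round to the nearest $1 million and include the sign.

+$173 million

Spending multiplier = 1/(1 − c + m) = 1/(1 − 0.61 + 0.23) = 1/0.62 ≈ 1.613.
ΔY = k × ΔG = (+$107 million) / 0.62 ≈ +$173 million.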